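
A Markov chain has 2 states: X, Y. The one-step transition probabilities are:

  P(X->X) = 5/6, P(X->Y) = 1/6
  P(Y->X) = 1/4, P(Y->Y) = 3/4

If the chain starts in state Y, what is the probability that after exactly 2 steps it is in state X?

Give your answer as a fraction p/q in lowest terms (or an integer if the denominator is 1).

Computing P^2 by repeated multiplication:
P^1 =
  X: [5/6, 1/6]
  Y: [1/4, 3/4]
P^2 =
  X: [53/72, 19/72]
  Y: [19/48, 29/48]

(P^2)[Y -> X] = 19/48

Answer: 19/48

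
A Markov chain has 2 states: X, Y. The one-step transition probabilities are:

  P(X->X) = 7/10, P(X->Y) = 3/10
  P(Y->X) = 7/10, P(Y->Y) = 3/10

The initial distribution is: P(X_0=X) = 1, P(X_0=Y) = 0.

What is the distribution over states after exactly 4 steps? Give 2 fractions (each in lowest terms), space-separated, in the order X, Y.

Answer: 7/10 3/10

Derivation:
Propagating the distribution step by step (d_{t+1} = d_t * P):
d_0 = (X=1, Y=0)
  d_1[X] = 1*7/10 + 0*7/10 = 7/10
  d_1[Y] = 1*3/10 + 0*3/10 = 3/10
d_1 = (X=7/10, Y=3/10)
  d_2[X] = 7/10*7/10 + 3/10*7/10 = 7/10
  d_2[Y] = 7/10*3/10 + 3/10*3/10 = 3/10
d_2 = (X=7/10, Y=3/10)
  d_3[X] = 7/10*7/10 + 3/10*7/10 = 7/10
  d_3[Y] = 7/10*3/10 + 3/10*3/10 = 3/10
d_3 = (X=7/10, Y=3/10)
  d_4[X] = 7/10*7/10 + 3/10*7/10 = 7/10
  d_4[Y] = 7/10*3/10 + 3/10*3/10 = 3/10
d_4 = (X=7/10, Y=3/10)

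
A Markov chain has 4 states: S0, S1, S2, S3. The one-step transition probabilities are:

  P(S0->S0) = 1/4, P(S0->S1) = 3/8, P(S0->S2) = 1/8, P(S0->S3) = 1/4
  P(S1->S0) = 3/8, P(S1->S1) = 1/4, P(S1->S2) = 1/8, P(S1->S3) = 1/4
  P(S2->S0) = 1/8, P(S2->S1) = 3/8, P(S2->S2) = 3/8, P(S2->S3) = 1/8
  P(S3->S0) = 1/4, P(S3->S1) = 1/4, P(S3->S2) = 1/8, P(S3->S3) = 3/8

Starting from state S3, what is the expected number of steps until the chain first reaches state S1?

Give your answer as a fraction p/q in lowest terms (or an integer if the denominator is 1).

Answer: 384/115

Derivation:
Let h_i = expected steps to first reach S1 from state i.
Boundary: h_S1 = 0.
First-step equations for the other states:
  h_S0 = 1 + 1/4*h_S0 + 3/8*h_S1 + 1/8*h_S2 + 1/4*h_S3
  h_S2 = 1 + 1/8*h_S0 + 3/8*h_S1 + 3/8*h_S2 + 1/8*h_S3
  h_S3 = 1 + 1/4*h_S0 + 1/4*h_S1 + 1/8*h_S2 + 3/8*h_S3

Substituting h_S1 = 0 and rearranging gives the linear system (I - Q) h = 1:
  [3/4, -1/8, -1/4] . (h_S0, h_S2, h_S3) = 1
  [-1/8, 5/8, -1/8] . (h_S0, h_S2, h_S3) = 1
  [-1/4, -1/8, 5/8] . (h_S0, h_S2, h_S3) = 1

Solving yields:
  h_S0 = 336/115
  h_S2 = 328/115
  h_S3 = 384/115

Starting state is S3, so the expected hitting time is h_S3 = 384/115.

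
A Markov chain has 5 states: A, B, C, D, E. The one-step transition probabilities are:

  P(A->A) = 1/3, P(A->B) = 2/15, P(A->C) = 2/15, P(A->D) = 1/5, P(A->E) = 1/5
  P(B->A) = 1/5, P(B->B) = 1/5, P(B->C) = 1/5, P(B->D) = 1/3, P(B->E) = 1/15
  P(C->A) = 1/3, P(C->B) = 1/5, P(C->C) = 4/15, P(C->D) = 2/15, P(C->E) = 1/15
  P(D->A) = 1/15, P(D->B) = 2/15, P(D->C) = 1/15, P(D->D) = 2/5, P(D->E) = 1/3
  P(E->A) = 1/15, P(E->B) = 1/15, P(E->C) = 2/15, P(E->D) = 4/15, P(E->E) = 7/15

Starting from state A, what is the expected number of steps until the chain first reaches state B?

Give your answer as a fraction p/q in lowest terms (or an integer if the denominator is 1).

Let h_i = expected steps to first reach B from state i.
Boundary: h_B = 0.
First-step equations for the other states:
  h_A = 1 + 1/3*h_A + 2/15*h_B + 2/15*h_C + 1/5*h_D + 1/5*h_E
  h_C = 1 + 1/3*h_A + 1/5*h_B + 4/15*h_C + 2/15*h_D + 1/15*h_E
  h_D = 1 + 1/15*h_A + 2/15*h_B + 1/15*h_C + 2/5*h_D + 1/3*h_E
  h_E = 1 + 1/15*h_A + 1/15*h_B + 2/15*h_C + 4/15*h_D + 7/15*h_E

Substituting h_B = 0 and rearranging gives the linear system (I - Q) h = 1:
  [2/3, -2/15, -1/5, -1/5] . (h_A, h_C, h_D, h_E) = 1
  [-1/3, 11/15, -2/15, -1/15] . (h_A, h_C, h_D, h_E) = 1
  [-1/15, -1/15, 3/5, -1/3] . (h_A, h_C, h_D, h_E) = 1
  [-1/15, -2/15, -4/15, 8/15] . (h_A, h_C, h_D, h_E) = 1

Solving yields:
  h_A = 645/79
  h_C = 585/79
  h_D = 660/79
  h_E = 705/79

Starting state is A, so the expected hitting time is h_A = 645/79.

Answer: 645/79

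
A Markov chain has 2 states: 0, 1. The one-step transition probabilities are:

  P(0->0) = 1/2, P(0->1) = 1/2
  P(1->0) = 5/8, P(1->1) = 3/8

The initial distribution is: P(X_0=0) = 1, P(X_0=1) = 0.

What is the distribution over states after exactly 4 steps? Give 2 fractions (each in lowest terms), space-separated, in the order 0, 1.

Propagating the distribution step by step (d_{t+1} = d_t * P):
d_0 = (0=1, 1=0)
  d_1[0] = 1*1/2 + 0*5/8 = 1/2
  d_1[1] = 1*1/2 + 0*3/8 = 1/2
d_1 = (0=1/2, 1=1/2)
  d_2[0] = 1/2*1/2 + 1/2*5/8 = 9/16
  d_2[1] = 1/2*1/2 + 1/2*3/8 = 7/16
d_2 = (0=9/16, 1=7/16)
  d_3[0] = 9/16*1/2 + 7/16*5/8 = 71/128
  d_3[1] = 9/16*1/2 + 7/16*3/8 = 57/128
d_3 = (0=71/128, 1=57/128)
  d_4[0] = 71/128*1/2 + 57/128*5/8 = 569/1024
  d_4[1] = 71/128*1/2 + 57/128*3/8 = 455/1024
d_4 = (0=569/1024, 1=455/1024)

Answer: 569/1024 455/1024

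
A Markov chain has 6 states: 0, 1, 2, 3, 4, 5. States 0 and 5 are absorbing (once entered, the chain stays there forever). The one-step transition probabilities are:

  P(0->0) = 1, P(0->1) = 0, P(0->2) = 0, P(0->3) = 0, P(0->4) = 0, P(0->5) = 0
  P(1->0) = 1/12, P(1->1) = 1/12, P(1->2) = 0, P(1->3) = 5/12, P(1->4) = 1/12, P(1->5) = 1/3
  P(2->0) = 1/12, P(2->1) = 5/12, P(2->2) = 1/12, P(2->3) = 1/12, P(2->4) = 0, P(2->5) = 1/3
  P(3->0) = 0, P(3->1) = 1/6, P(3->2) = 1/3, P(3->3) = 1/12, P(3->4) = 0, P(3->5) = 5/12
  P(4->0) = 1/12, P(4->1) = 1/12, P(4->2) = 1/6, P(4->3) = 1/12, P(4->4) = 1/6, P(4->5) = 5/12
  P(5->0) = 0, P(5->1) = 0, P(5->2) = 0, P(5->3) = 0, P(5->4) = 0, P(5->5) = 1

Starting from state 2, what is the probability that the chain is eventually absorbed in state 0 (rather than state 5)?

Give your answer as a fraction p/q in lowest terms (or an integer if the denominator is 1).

Answer: 1724/10497

Derivation:
Let a_i = P(absorbed in 0 | start in state i).
Boundary conditions: a_0 = 1, a_5 = 0.
For each transient state i, a_i = sum_j P(i->j) * a_j:
  a_1 = 1/12*a_0 + 1/12*a_1 + 0*a_2 + 5/12*a_3 + 1/12*a_4 + 1/3*a_5
  a_2 = 1/12*a_0 + 5/12*a_1 + 1/12*a_2 + 1/12*a_3 + 0*a_4 + 1/3*a_5
  a_3 = 0*a_0 + 1/6*a_1 + 1/3*a_2 + 1/12*a_3 + 0*a_4 + 5/12*a_5
  a_4 = 1/12*a_0 + 1/12*a_1 + 1/6*a_2 + 1/12*a_3 + 1/6*a_4 + 5/12*a_5

Substituting a_0 = 1 and a_5 = 0, rearrange to (I - Q) a = r where r[i] = P(i -> 0):
  [11/12, 0, -5/12, -1/12] . (a_1, a_2, a_3, a_4) = 1/12
  [-5/12, 11/12, -1/12, 0] . (a_1, a_2, a_3, a_4) = 1/12
  [-1/6, -1/3, 11/12, 0] . (a_1, a_2, a_3, a_4) = 0
  [-1/12, -1/6, -1/12, 5/6] . (a_1, a_2, a_3, a_4) = 1/12

Solving yields:
  a_1 = 1513/10497
  a_2 = 1724/10497
  a_3 = 902/10497
  a_4 = 1636/10497

Starting state is 2, so the absorption probability is a_2 = 1724/10497.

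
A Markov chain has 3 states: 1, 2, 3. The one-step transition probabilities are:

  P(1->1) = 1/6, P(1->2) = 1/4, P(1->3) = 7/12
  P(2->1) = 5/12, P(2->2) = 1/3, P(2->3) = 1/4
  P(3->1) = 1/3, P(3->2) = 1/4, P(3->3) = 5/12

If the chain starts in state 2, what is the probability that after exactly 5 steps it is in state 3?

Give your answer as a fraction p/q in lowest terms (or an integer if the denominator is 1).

Answer: 6563/15552

Derivation:
Computing P^5 by repeated multiplication:
P^1 =
  1: [1/6, 1/4, 7/12]
  2: [5/12, 1/3, 1/4]
  3: [1/3, 1/4, 5/12]
P^2 =
  1: [47/144, 13/48, 29/72]
  2: [7/24, 5/18, 31/72]
  3: [43/144, 13/48, 31/72]
P^3 =
  1: [521/1728, 157/576, 23/54]
  2: [133/432, 59/216, 181/432]
  3: [529/1728, 157/576, 91/216]
P^4 =
  1: [6341/20736, 1885/6912, 2185/5184]
  2: [395/1296, 707/2592, 365/864]
  3: [6325/20736, 1885/6912, 2189/5184]
P^5 =
  1: [75917/248832, 22621/82944, 26263/62208]
  2: [1055/3456, 8483/31104, 6563/15552]
  3: [75949/248832, 22621/82944, 26255/62208]

(P^5)[2 -> 3] = 6563/15552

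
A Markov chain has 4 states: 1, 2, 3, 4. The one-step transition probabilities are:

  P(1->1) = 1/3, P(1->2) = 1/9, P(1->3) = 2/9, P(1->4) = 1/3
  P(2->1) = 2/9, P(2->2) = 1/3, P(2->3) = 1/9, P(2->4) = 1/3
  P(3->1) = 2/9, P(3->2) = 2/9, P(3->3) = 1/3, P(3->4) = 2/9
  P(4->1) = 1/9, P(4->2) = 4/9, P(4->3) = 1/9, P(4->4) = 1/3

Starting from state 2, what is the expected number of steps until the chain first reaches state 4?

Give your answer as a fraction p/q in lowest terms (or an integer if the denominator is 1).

Let h_i = expected steps to first reach 4 from state i.
Boundary: h_4 = 0.
First-step equations for the other states:
  h_1 = 1 + 1/3*h_1 + 1/9*h_2 + 2/9*h_3 + 1/3*h_4
  h_2 = 1 + 2/9*h_1 + 1/3*h_2 + 1/9*h_3 + 1/3*h_4
  h_3 = 1 + 2/9*h_1 + 2/9*h_2 + 1/3*h_3 + 2/9*h_4

Substituting h_4 = 0 and rearranging gives the linear system (I - Q) h = 1:
  [2/3, -1/9, -2/9] . (h_1, h_2, h_3) = 1
  [-2/9, 2/3, -1/9] . (h_1, h_2, h_3) = 1
  [-2/9, -2/9, 2/3] . (h_1, h_2, h_3) = 1

Solving yields:
  h_1 = 513/158
  h_2 = 252/79
  h_3 = 288/79

Starting state is 2, so the expected hitting time is h_2 = 252/79.

Answer: 252/79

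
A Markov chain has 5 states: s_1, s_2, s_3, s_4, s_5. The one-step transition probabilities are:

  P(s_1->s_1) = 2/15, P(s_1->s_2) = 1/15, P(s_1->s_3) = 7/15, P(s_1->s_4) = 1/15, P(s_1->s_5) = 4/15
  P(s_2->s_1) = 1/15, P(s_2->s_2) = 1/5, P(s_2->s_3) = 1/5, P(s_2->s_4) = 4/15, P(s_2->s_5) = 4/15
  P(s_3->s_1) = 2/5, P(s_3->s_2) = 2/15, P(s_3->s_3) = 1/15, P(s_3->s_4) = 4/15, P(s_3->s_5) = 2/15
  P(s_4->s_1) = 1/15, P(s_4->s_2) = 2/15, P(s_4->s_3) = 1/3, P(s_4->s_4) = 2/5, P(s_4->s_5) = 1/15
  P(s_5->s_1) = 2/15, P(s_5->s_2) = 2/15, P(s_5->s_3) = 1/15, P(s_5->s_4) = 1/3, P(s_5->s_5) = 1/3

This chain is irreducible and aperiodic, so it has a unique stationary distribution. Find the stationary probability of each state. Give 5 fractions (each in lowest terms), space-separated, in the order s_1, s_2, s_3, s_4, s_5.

The stationary distribution satisfies pi = pi * P, i.e.:
  pi_s_1 = 2/15*pi_s_1 + 1/15*pi_s_2 + 2/5*pi_s_3 + 1/15*pi_s_4 + 2/15*pi_s_5
  pi_s_2 = 1/15*pi_s_1 + 1/5*pi_s_2 + 2/15*pi_s_3 + 2/15*pi_s_4 + 2/15*pi_s_5
  pi_s_3 = 7/15*pi_s_1 + 1/5*pi_s_2 + 1/15*pi_s_3 + 1/3*pi_s_4 + 1/15*pi_s_5
  pi_s_4 = 1/15*pi_s_1 + 4/15*pi_s_2 + 4/15*pi_s_3 + 2/5*pi_s_4 + 1/3*pi_s_5
  pi_s_5 = 4/15*pi_s_1 + 4/15*pi_s_2 + 2/15*pi_s_3 + 1/15*pi_s_4 + 1/3*pi_s_5
with normalization: pi_s_1 + pi_s_2 + pi_s_3 + pi_s_4 + pi_s_5 = 1.

Using the first 4 balance equations plus normalization, the linear system A*pi = b is:
  [-13/15, 1/15, 2/5, 1/15, 2/15] . pi = 0
  [1/15, -4/5, 2/15, 2/15, 2/15] . pi = 0
  [7/15, 1/5, -14/15, 1/3, 1/15] . pi = 0
  [1/15, 4/15, 4/15, -3/5, 1/3] . pi = 0
  [1, 1, 1, 1, 1] . pi = 1

Solving yields:
  pi_s_1 = 6658/40107
  pi_s_2 = 5254/40107
  pi_s_3 = 313/1383
  pi_s_4 = 11398/40107
  pi_s_5 = 7720/40107

Verification (pi * P):
  6658/40107*2/15 + 5254/40107*1/15 + 313/1383*2/5 + 11398/40107*1/15 + 7720/40107*2/15 = 6658/40107 = pi_s_1  (ok)
  6658/40107*1/15 + 5254/40107*1/5 + 313/1383*2/15 + 11398/40107*2/15 + 7720/40107*2/15 = 5254/40107 = pi_s_2  (ok)
  6658/40107*7/15 + 5254/40107*1/5 + 313/1383*1/15 + 11398/40107*1/3 + 7720/40107*1/15 = 313/1383 = pi_s_3  (ok)
  6658/40107*1/15 + 5254/40107*4/15 + 313/1383*4/15 + 11398/40107*2/5 + 7720/40107*1/3 = 11398/40107 = pi_s_4  (ok)
  6658/40107*4/15 + 5254/40107*4/15 + 313/1383*2/15 + 11398/40107*1/15 + 7720/40107*1/3 = 7720/40107 = pi_s_5  (ok)

Answer: 6658/40107 5254/40107 313/1383 11398/40107 7720/40107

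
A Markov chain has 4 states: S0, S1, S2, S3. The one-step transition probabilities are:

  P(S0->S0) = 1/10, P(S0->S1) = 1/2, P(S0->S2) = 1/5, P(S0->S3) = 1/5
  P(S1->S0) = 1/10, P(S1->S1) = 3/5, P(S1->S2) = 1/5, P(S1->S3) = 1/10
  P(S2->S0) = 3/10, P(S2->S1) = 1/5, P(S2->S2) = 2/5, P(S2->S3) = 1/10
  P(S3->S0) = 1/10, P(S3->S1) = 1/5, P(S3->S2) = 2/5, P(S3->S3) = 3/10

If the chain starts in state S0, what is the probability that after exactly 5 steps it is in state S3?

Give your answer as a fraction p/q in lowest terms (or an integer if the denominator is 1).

Answer: 723/5000

Derivation:
Computing P^5 by repeated multiplication:
P^1 =
  S0: [1/10, 1/2, 1/5, 1/5]
  S1: [1/10, 3/5, 1/5, 1/10]
  S2: [3/10, 1/5, 2/5, 1/10]
  S3: [1/10, 1/5, 2/5, 3/10]
P^2 =
  S0: [7/50, 43/100, 7/25, 3/20]
  S1: [7/50, 47/100, 13/50, 13/100]
  S2: [9/50, 37/100, 3/10, 3/20]
  S3: [9/50, 31/100, 17/50, 17/100]
P^3 =
  S0: [39/250, 207/500, 143/500, 18/125]
  S1: [19/125, 43/100, 139/500, 7/50]
  S2: [4/25, 201/500, 29/100, 37/250]
  S3: [21/125, 189/500, 151/500, 19/125]
P^4 =
  S0: [393/2500, 1031/2500, 143/500, 361/2500]
  S1: [389/2500, 261/625, 709/2500, 179/1250]
  S2: [79/500, 511/1250, 719/2500, 91/625]
  S3: [401/2500, 251/625, 727/2500, 92/625]
P^5 =
  S0: [393/2500, 10303/25000, 894/3125, 723/5000]
  S1: [1959/12500, 10343/25000, 3567/12500, 721/5000]
  S2: [1969/12500, 10273/25000, 3583/12500, 3623/25000]
  S3: [1977/12500, 10219/25000, 719/2500, 3637/25000]

(P^5)[S0 -> S3] = 723/5000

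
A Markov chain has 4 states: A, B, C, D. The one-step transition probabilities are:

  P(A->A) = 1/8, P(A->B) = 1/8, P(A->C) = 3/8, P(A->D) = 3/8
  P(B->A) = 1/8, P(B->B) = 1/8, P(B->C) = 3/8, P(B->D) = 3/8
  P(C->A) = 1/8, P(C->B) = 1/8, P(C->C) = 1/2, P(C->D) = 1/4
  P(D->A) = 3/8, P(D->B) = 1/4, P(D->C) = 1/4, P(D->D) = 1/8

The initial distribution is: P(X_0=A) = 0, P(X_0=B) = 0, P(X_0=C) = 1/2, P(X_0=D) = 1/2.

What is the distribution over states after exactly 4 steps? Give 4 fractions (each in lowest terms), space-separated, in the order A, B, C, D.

Propagating the distribution step by step (d_{t+1} = d_t * P):
d_0 = (A=0, B=0, C=1/2, D=1/2)
  d_1[A] = 0*1/8 + 0*1/8 + 1/2*1/8 + 1/2*3/8 = 1/4
  d_1[B] = 0*1/8 + 0*1/8 + 1/2*1/8 + 1/2*1/4 = 3/16
  d_1[C] = 0*3/8 + 0*3/8 + 1/2*1/2 + 1/2*1/4 = 3/8
  d_1[D] = 0*3/8 + 0*3/8 + 1/2*1/4 + 1/2*1/8 = 3/16
d_1 = (A=1/4, B=3/16, C=3/8, D=3/16)
  d_2[A] = 1/4*1/8 + 3/16*1/8 + 3/8*1/8 + 3/16*3/8 = 11/64
  d_2[B] = 1/4*1/8 + 3/16*1/8 + 3/8*1/8 + 3/16*1/4 = 19/128
  d_2[C] = 1/4*3/8 + 3/16*3/8 + 3/8*1/2 + 3/16*1/4 = 51/128
  d_2[D] = 1/4*3/8 + 3/16*3/8 + 3/8*1/4 + 3/16*1/8 = 9/32
d_2 = (A=11/64, B=19/128, C=51/128, D=9/32)
  d_3[A] = 11/64*1/8 + 19/128*1/8 + 51/128*1/8 + 9/32*3/8 = 25/128
  d_3[B] = 11/64*1/8 + 19/128*1/8 + 51/128*1/8 + 9/32*1/4 = 41/256
  d_3[C] = 11/64*3/8 + 19/128*3/8 + 51/128*1/2 + 9/32*1/4 = 399/1024
  d_3[D] = 11/64*3/8 + 19/128*3/8 + 51/128*1/4 + 9/32*1/8 = 261/1024
d_3 = (A=25/128, B=41/256, C=399/1024, D=261/1024)
  d_4[A] = 25/128*1/8 + 41/256*1/8 + 399/1024*1/8 + 261/1024*3/8 = 773/4096
  d_4[B] = 25/128*1/8 + 41/256*1/8 + 399/1024*1/8 + 261/1024*1/4 = 1285/8192
  d_4[C] = 25/128*3/8 + 41/256*3/8 + 399/1024*1/2 + 261/1024*1/4 = 1605/4096
  d_4[D] = 25/128*3/8 + 41/256*3/8 + 399/1024*1/4 + 261/1024*1/8 = 2151/8192
d_4 = (A=773/4096, B=1285/8192, C=1605/4096, D=2151/8192)

Answer: 773/4096 1285/8192 1605/4096 2151/8192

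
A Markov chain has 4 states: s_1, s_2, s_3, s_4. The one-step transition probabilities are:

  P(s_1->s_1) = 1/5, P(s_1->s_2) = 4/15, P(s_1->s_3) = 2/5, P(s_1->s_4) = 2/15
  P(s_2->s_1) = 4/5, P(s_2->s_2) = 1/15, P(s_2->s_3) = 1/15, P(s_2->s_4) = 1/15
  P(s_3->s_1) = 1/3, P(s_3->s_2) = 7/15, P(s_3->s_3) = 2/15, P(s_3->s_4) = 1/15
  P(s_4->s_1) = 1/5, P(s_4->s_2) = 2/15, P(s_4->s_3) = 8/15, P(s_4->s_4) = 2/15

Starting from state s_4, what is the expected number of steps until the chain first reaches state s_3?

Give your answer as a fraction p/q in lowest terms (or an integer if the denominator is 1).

Answer: 555/232

Derivation:
Let h_i = expected steps to first reach s_3 from state i.
Boundary: h_s_3 = 0.
First-step equations for the other states:
  h_s_1 = 1 + 1/5*h_s_1 + 4/15*h_s_2 + 2/5*h_s_3 + 2/15*h_s_4
  h_s_2 = 1 + 4/5*h_s_1 + 1/15*h_s_2 + 1/15*h_s_3 + 1/15*h_s_4
  h_s_4 = 1 + 1/5*h_s_1 + 2/15*h_s_2 + 8/15*h_s_3 + 2/15*h_s_4

Substituting h_s_3 = 0 and rearranging gives the linear system (I - Q) h = 1:
  [4/5, -4/15, -2/15] . (h_s_1, h_s_2, h_s_4) = 1
  [-4/5, 14/15, -1/15] . (h_s_1, h_s_2, h_s_4) = 1
  [-1/5, -2/15, 13/15] . (h_s_1, h_s_2, h_s_4) = 1

Solving yields:
  h_s_1 = 335/116
  h_s_2 = 1725/464
  h_s_4 = 555/232

Starting state is s_4, so the expected hitting time is h_s_4 = 555/232.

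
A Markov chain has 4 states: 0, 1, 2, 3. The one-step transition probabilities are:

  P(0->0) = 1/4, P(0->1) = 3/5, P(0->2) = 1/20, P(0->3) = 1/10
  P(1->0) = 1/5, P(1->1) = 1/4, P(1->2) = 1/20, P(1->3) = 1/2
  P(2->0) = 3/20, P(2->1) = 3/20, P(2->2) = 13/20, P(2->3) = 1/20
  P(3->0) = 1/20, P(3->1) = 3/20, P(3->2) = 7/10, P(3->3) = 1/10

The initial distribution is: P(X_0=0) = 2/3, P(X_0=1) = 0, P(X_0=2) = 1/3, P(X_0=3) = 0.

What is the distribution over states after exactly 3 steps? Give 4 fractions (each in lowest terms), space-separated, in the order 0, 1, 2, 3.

Propagating the distribution step by step (d_{t+1} = d_t * P):
d_0 = (0=2/3, 1=0, 2=1/3, 3=0)
  d_1[0] = 2/3*1/4 + 0*1/5 + 1/3*3/20 + 0*1/20 = 13/60
  d_1[1] = 2/3*3/5 + 0*1/4 + 1/3*3/20 + 0*3/20 = 9/20
  d_1[2] = 2/3*1/20 + 0*1/20 + 1/3*13/20 + 0*7/10 = 1/4
  d_1[3] = 2/3*1/10 + 0*1/2 + 1/3*1/20 + 0*1/10 = 1/12
d_1 = (0=13/60, 1=9/20, 2=1/4, 3=1/12)
  d_2[0] = 13/60*1/4 + 9/20*1/5 + 1/4*3/20 + 1/12*1/20 = 223/1200
  d_2[1] = 13/60*3/5 + 9/20*1/4 + 1/4*3/20 + 1/12*3/20 = 117/400
  d_2[2] = 13/60*1/20 + 9/20*1/20 + 1/4*13/20 + 1/12*7/10 = 61/240
  d_2[3] = 13/60*1/10 + 9/20*1/2 + 1/4*1/20 + 1/12*1/10 = 107/400
d_2 = (0=223/1200, 1=117/400, 2=61/240, 3=107/400)
  d_3[0] = 223/1200*1/4 + 117/400*1/5 + 61/240*3/20 + 107/400*1/20 = 751/4800
  d_3[1] = 223/1200*3/5 + 117/400*1/4 + 61/240*3/20 + 107/400*3/20 = 2103/8000
  d_3[2] = 223/1200*1/20 + 117/400*1/20 + 61/240*13/20 + 107/400*7/10 = 3011/8000
  d_3[3] = 223/1200*1/10 + 117/400*1/2 + 61/240*1/20 + 107/400*1/10 = 4903/24000
d_3 = (0=751/4800, 1=2103/8000, 2=3011/8000, 3=4903/24000)

Answer: 751/4800 2103/8000 3011/8000 4903/24000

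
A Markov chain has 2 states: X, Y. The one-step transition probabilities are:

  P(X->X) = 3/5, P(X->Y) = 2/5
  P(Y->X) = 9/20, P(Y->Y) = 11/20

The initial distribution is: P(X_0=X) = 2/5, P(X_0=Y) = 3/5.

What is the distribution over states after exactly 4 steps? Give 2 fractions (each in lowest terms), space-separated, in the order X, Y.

Answer: 423477/800000 376523/800000

Derivation:
Propagating the distribution step by step (d_{t+1} = d_t * P):
d_0 = (X=2/5, Y=3/5)
  d_1[X] = 2/5*3/5 + 3/5*9/20 = 51/100
  d_1[Y] = 2/5*2/5 + 3/5*11/20 = 49/100
d_1 = (X=51/100, Y=49/100)
  d_2[X] = 51/100*3/5 + 49/100*9/20 = 1053/2000
  d_2[Y] = 51/100*2/5 + 49/100*11/20 = 947/2000
d_2 = (X=1053/2000, Y=947/2000)
  d_3[X] = 1053/2000*3/5 + 947/2000*9/20 = 21159/40000
  d_3[Y] = 1053/2000*2/5 + 947/2000*11/20 = 18841/40000
d_3 = (X=21159/40000, Y=18841/40000)
  d_4[X] = 21159/40000*3/5 + 18841/40000*9/20 = 423477/800000
  d_4[Y] = 21159/40000*2/5 + 18841/40000*11/20 = 376523/800000
d_4 = (X=423477/800000, Y=376523/800000)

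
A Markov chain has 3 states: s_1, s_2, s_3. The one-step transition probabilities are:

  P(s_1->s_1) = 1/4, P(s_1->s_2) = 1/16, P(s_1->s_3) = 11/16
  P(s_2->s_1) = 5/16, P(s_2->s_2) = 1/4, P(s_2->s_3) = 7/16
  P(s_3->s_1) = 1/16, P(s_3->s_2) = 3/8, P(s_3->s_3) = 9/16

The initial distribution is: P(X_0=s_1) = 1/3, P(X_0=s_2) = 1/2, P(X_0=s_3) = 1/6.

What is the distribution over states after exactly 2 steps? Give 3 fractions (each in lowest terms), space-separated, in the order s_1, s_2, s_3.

Answer: 31/192 13/48 109/192

Derivation:
Propagating the distribution step by step (d_{t+1} = d_t * P):
d_0 = (s_1=1/3, s_2=1/2, s_3=1/6)
  d_1[s_1] = 1/3*1/4 + 1/2*5/16 + 1/6*1/16 = 1/4
  d_1[s_2] = 1/3*1/16 + 1/2*1/4 + 1/6*3/8 = 5/24
  d_1[s_3] = 1/3*11/16 + 1/2*7/16 + 1/6*9/16 = 13/24
d_1 = (s_1=1/4, s_2=5/24, s_3=13/24)
  d_2[s_1] = 1/4*1/4 + 5/24*5/16 + 13/24*1/16 = 31/192
  d_2[s_2] = 1/4*1/16 + 5/24*1/4 + 13/24*3/8 = 13/48
  d_2[s_3] = 1/4*11/16 + 5/24*7/16 + 13/24*9/16 = 109/192
d_2 = (s_1=31/192, s_2=13/48, s_3=109/192)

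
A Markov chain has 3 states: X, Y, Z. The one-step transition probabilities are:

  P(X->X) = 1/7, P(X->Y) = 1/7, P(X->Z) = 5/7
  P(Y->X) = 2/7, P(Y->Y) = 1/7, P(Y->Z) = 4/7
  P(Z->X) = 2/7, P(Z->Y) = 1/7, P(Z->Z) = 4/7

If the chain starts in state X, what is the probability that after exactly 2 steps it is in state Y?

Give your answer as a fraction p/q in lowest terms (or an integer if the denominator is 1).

Computing P^2 by repeated multiplication:
P^1 =
  X: [1/7, 1/7, 5/7]
  Y: [2/7, 1/7, 4/7]
  Z: [2/7, 1/7, 4/7]
P^2 =
  X: [13/49, 1/7, 29/49]
  Y: [12/49, 1/7, 30/49]
  Z: [12/49, 1/7, 30/49]

(P^2)[X -> Y] = 1/7

Answer: 1/7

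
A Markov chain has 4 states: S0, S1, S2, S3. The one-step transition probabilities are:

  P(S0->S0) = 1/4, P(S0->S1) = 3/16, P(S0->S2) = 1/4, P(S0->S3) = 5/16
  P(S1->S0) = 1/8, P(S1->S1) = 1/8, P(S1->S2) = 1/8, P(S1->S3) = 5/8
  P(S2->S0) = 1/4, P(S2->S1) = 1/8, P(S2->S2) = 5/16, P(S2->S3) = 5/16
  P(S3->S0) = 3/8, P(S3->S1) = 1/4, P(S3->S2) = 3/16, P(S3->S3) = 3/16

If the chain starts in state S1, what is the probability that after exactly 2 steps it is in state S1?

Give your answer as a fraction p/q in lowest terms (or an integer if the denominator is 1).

Computing P^2 by repeated multiplication:
P^1 =
  S0: [1/4, 3/16, 1/4, 5/16]
  S1: [1/8, 1/8, 1/8, 5/8]
  S2: [1/4, 1/8, 5/16, 5/16]
  S3: [3/8, 1/4, 3/16, 3/16]
P^2 =
  S0: [17/64, 23/128, 57/256, 85/256]
  S1: [5/16, 27/128, 13/64, 35/128]
  S2: [35/128, 23/128, 15/64, 5/16]
  S3: [31/128, 11/64, 7/32, 47/128]

(P^2)[S1 -> S1] = 27/128

Answer: 27/128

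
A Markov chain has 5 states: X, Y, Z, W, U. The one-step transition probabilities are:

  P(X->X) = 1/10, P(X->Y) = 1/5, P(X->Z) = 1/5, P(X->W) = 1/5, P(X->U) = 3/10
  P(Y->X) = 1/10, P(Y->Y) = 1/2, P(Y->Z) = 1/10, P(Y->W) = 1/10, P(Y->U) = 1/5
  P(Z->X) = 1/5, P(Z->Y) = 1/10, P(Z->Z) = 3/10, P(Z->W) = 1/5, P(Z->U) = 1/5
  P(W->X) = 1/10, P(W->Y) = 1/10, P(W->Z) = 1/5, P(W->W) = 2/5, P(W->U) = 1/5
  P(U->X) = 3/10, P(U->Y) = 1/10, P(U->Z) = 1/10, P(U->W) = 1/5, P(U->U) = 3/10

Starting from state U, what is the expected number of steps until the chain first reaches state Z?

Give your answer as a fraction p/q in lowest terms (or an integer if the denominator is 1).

Let h_i = expected steps to first reach Z from state i.
Boundary: h_Z = 0.
First-step equations for the other states:
  h_X = 1 + 1/10*h_X + 1/5*h_Y + 1/5*h_Z + 1/5*h_W + 3/10*h_U
  h_Y = 1 + 1/10*h_X + 1/2*h_Y + 1/10*h_Z + 1/10*h_W + 1/5*h_U
  h_W = 1 + 1/10*h_X + 1/10*h_Y + 1/5*h_Z + 2/5*h_W + 1/5*h_U
  h_U = 1 + 3/10*h_X + 1/10*h_Y + 1/10*h_Z + 1/5*h_W + 3/10*h_U

Substituting h_Z = 0 and rearranging gives the linear system (I - Q) h = 1:
  [9/10, -1/5, -1/5, -3/10] . (h_X, h_Y, h_W, h_U) = 1
  [-1/10, 1/2, -1/10, -1/5] . (h_X, h_Y, h_W, h_U) = 1
  [-1/10, -1/10, 3/5, -1/5] . (h_X, h_Y, h_W, h_U) = 1
  [-3/10, -1/10, -1/5, 7/10] . (h_X, h_Y, h_W, h_U) = 1

Solving yields:
  h_X = 5430/829
  h_Y = 6160/829
  h_W = 5280/829
  h_U = 5900/829

Starting state is U, so the expected hitting time is h_U = 5900/829.

Answer: 5900/829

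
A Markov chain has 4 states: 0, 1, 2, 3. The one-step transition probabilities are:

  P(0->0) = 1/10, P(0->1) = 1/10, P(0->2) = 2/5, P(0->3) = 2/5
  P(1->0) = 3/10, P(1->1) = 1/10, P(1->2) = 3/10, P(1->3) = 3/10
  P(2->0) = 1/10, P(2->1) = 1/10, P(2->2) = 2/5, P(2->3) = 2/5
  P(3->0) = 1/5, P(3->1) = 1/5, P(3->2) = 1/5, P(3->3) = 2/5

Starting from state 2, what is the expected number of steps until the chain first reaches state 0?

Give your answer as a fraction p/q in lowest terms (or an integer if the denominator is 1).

Answer: 505/84

Derivation:
Let h_i = expected steps to first reach 0 from state i.
Boundary: h_0 = 0.
First-step equations for the other states:
  h_1 = 1 + 3/10*h_0 + 1/10*h_1 + 3/10*h_2 + 3/10*h_3
  h_2 = 1 + 1/10*h_0 + 1/10*h_1 + 2/5*h_2 + 2/5*h_3
  h_3 = 1 + 1/5*h_0 + 1/5*h_1 + 1/5*h_2 + 2/5*h_3

Substituting h_0 = 0 and rearranging gives the linear system (I - Q) h = 1:
  [9/10, -3/10, -3/10] . (h_1, h_2, h_3) = 1
  [-1/10, 3/5, -2/5] . (h_1, h_2, h_3) = 1
  [-1/5, -1/5, 3/5] . (h_1, h_2, h_3) = 1

Solving yields:
  h_1 = 205/42
  h_2 = 505/84
  h_3 = 445/84

Starting state is 2, so the expected hitting time is h_2 = 505/84.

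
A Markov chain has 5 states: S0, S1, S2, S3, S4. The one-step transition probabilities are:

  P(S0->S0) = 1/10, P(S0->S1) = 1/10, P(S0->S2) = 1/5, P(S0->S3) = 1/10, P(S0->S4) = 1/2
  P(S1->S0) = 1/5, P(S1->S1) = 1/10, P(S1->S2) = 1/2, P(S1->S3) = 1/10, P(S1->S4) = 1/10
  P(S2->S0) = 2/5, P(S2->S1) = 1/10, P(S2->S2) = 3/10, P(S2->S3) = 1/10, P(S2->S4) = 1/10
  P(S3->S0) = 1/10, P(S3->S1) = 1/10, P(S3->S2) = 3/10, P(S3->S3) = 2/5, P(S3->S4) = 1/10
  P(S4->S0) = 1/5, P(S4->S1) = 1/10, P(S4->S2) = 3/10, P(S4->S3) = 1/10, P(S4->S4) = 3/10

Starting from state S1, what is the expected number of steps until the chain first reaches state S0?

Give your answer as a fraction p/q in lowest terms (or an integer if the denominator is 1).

Answer: 1680/437

Derivation:
Let h_i = expected steps to first reach S0 from state i.
Boundary: h_S0 = 0.
First-step equations for the other states:
  h_S1 = 1 + 1/5*h_S0 + 1/10*h_S1 + 1/2*h_S2 + 1/10*h_S3 + 1/10*h_S4
  h_S2 = 1 + 2/5*h_S0 + 1/10*h_S1 + 3/10*h_S2 + 1/10*h_S3 + 1/10*h_S4
  h_S3 = 1 + 1/10*h_S0 + 1/10*h_S1 + 3/10*h_S2 + 2/5*h_S3 + 1/10*h_S4
  h_S4 = 1 + 1/5*h_S0 + 1/10*h_S1 + 3/10*h_S2 + 1/10*h_S3 + 3/10*h_S4

Substituting h_S0 = 0 and rearranging gives the linear system (I - Q) h = 1:
  [9/10, -1/2, -1/10, -1/10] . (h_S1, h_S2, h_S3, h_S4) = 1
  [-1/10, 7/10, -1/10, -1/10] . (h_S1, h_S2, h_S3, h_S4) = 1
  [-1/10, -3/10, 3/5, -1/10] . (h_S1, h_S2, h_S3, h_S4) = 1
  [-1/10, -3/10, -1/10, 7/10] . (h_S1, h_S2, h_S3, h_S4) = 1

Solving yields:
  h_S1 = 1680/437
  h_S2 = 1400/437
  h_S3 = 2000/437
  h_S4 = 1750/437

Starting state is S1, so the expected hitting time is h_S1 = 1680/437.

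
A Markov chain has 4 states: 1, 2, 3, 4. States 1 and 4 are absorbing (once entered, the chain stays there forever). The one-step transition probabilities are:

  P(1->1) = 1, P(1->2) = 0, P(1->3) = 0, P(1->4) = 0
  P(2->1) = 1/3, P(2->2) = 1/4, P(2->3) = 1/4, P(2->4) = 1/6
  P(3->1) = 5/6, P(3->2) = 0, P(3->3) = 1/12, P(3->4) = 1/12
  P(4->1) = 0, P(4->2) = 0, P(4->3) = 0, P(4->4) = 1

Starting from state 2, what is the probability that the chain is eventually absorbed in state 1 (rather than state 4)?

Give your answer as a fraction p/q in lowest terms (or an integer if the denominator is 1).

Answer: 74/99

Derivation:
Let a_i = P(absorbed in 1 | start in state i).
Boundary conditions: a_1 = 1, a_4 = 0.
For each transient state i, a_i = sum_j P(i->j) * a_j:
  a_2 = 1/3*a_1 + 1/4*a_2 + 1/4*a_3 + 1/6*a_4
  a_3 = 5/6*a_1 + 0*a_2 + 1/12*a_3 + 1/12*a_4

Substituting a_1 = 1 and a_4 = 0, rearrange to (I - Q) a = r where r[i] = P(i -> 1):
  [3/4, -1/4] . (a_2, a_3) = 1/3
  [0, 11/12] . (a_2, a_3) = 5/6

Solving yields:
  a_2 = 74/99
  a_3 = 10/11

Starting state is 2, so the absorption probability is a_2 = 74/99.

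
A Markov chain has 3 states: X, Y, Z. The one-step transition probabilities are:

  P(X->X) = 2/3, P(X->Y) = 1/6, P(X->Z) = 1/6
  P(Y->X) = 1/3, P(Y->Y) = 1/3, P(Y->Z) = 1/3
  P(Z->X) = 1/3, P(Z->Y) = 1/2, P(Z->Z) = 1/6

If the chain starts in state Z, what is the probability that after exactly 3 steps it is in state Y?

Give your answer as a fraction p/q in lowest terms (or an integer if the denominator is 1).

Answer: 65/216

Derivation:
Computing P^3 by repeated multiplication:
P^1 =
  X: [2/3, 1/6, 1/6]
  Y: [1/3, 1/3, 1/3]
  Z: [1/3, 1/2, 1/6]
P^2 =
  X: [5/9, 1/4, 7/36]
  Y: [4/9, 1/3, 2/9]
  Z: [4/9, 11/36, 1/4]
P^3 =
  X: [14/27, 59/216, 5/24]
  Y: [13/27, 8/27, 2/9]
  Z: [13/27, 65/216, 47/216]

(P^3)[Z -> Y] = 65/216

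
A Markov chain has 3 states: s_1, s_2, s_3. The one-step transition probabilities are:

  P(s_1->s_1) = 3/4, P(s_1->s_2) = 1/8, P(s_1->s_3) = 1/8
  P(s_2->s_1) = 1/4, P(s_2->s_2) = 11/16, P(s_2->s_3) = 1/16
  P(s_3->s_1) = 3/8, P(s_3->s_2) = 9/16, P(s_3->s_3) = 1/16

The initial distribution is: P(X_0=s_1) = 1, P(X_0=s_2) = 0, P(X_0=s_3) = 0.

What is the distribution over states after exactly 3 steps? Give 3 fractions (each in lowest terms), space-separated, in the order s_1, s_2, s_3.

Propagating the distribution step by step (d_{t+1} = d_t * P):
d_0 = (s_1=1, s_2=0, s_3=0)
  d_1[s_1] = 1*3/4 + 0*1/4 + 0*3/8 = 3/4
  d_1[s_2] = 1*1/8 + 0*11/16 + 0*9/16 = 1/8
  d_1[s_3] = 1*1/8 + 0*1/16 + 0*1/16 = 1/8
d_1 = (s_1=3/4, s_2=1/8, s_3=1/8)
  d_2[s_1] = 3/4*3/4 + 1/8*1/4 + 1/8*3/8 = 41/64
  d_2[s_2] = 3/4*1/8 + 1/8*11/16 + 1/8*9/16 = 1/4
  d_2[s_3] = 3/4*1/8 + 1/8*1/16 + 1/8*1/16 = 7/64
d_2 = (s_1=41/64, s_2=1/4, s_3=7/64)
  d_3[s_1] = 41/64*3/4 + 1/4*1/4 + 7/64*3/8 = 299/512
  d_3[s_2] = 41/64*1/8 + 1/4*11/16 + 7/64*9/16 = 321/1024
  d_3[s_3] = 41/64*1/8 + 1/4*1/16 + 7/64*1/16 = 105/1024
d_3 = (s_1=299/512, s_2=321/1024, s_3=105/1024)

Answer: 299/512 321/1024 105/1024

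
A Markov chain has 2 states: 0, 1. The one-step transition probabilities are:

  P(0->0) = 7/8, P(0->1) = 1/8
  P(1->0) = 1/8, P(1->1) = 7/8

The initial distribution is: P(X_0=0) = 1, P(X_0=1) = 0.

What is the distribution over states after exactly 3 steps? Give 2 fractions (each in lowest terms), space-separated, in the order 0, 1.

Answer: 91/128 37/128

Derivation:
Propagating the distribution step by step (d_{t+1} = d_t * P):
d_0 = (0=1, 1=0)
  d_1[0] = 1*7/8 + 0*1/8 = 7/8
  d_1[1] = 1*1/8 + 0*7/8 = 1/8
d_1 = (0=7/8, 1=1/8)
  d_2[0] = 7/8*7/8 + 1/8*1/8 = 25/32
  d_2[1] = 7/8*1/8 + 1/8*7/8 = 7/32
d_2 = (0=25/32, 1=7/32)
  d_3[0] = 25/32*7/8 + 7/32*1/8 = 91/128
  d_3[1] = 25/32*1/8 + 7/32*7/8 = 37/128
d_3 = (0=91/128, 1=37/128)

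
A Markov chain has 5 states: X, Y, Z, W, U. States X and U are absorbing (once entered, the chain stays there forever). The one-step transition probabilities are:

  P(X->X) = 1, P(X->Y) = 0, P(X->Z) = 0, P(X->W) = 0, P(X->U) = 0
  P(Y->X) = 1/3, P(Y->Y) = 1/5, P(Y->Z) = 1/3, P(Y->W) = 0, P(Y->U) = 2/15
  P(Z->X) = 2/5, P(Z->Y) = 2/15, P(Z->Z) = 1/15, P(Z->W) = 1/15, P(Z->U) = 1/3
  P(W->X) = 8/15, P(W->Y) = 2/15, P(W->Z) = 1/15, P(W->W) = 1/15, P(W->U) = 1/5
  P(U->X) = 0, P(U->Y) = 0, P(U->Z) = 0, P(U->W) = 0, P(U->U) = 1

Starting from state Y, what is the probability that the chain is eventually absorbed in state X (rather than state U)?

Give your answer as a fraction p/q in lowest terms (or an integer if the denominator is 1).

Let a_i = P(absorbed in X | start in state i).
Boundary conditions: a_X = 1, a_U = 0.
For each transient state i, a_i = sum_j P(i->j) * a_j:
  a_Y = 1/3*a_X + 1/5*a_Y + 1/3*a_Z + 0*a_W + 2/15*a_U
  a_Z = 2/5*a_X + 2/15*a_Y + 1/15*a_Z + 1/15*a_W + 1/3*a_U
  a_W = 8/15*a_X + 2/15*a_Y + 1/15*a_Z + 1/15*a_W + 1/5*a_U

Substituting a_X = 1 and a_U = 0, rearrange to (I - Q) a = r where r[i] = P(i -> X):
  [4/5, -1/3, 0] . (a_Y, a_Z, a_W) = 1/3
  [-2/15, 14/15, -1/15] . (a_Y, a_Z, a_W) = 2/5
  [-2/15, -1/15, 14/15] . (a_Y, a_Z, a_W) = 8/15

Solving yields:
  a_Y = 287/438
  a_Z = 209/365
  a_W = 773/1095

Starting state is Y, so the absorption probability is a_Y = 287/438.

Answer: 287/438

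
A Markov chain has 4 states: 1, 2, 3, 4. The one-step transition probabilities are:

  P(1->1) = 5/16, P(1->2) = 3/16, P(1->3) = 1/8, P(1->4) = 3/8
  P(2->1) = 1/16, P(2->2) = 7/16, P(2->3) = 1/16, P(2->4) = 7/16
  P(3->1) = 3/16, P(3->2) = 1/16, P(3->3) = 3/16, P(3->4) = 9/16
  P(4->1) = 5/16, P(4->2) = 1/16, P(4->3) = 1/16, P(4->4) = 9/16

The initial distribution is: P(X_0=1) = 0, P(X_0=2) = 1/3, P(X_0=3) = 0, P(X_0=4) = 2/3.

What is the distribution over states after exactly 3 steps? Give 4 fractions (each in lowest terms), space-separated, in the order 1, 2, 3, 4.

Propagating the distribution step by step (d_{t+1} = d_t * P):
d_0 = (1=0, 2=1/3, 3=0, 4=2/3)
  d_1[1] = 0*5/16 + 1/3*1/16 + 0*3/16 + 2/3*5/16 = 11/48
  d_1[2] = 0*3/16 + 1/3*7/16 + 0*1/16 + 2/3*1/16 = 3/16
  d_1[3] = 0*1/8 + 1/3*1/16 + 0*3/16 + 2/3*1/16 = 1/16
  d_1[4] = 0*3/8 + 1/3*7/16 + 0*9/16 + 2/3*9/16 = 25/48
d_1 = (1=11/48, 2=3/16, 3=1/16, 4=25/48)
  d_2[1] = 11/48*5/16 + 3/16*1/16 + 1/16*3/16 + 25/48*5/16 = 33/128
  d_2[2] = 11/48*3/16 + 3/16*7/16 + 1/16*1/16 + 25/48*1/16 = 31/192
  d_2[3] = 11/48*1/8 + 3/16*1/16 + 1/16*3/16 + 25/48*1/16 = 65/768
  d_2[4] = 11/48*3/8 + 3/16*7/16 + 1/16*9/16 + 25/48*9/16 = 127/256
d_2 = (1=33/128, 2=31/192, 3=65/768, 4=127/256)
  d_3[1] = 33/128*5/16 + 31/192*1/16 + 65/768*3/16 + 127/256*5/16 = 1607/6144
  d_3[2] = 33/128*3/16 + 31/192*7/16 + 65/768*1/16 + 127/256*1/16 = 159/1024
  d_3[3] = 33/128*1/8 + 31/192*1/16 + 65/768*3/16 + 127/256*1/16 = 137/1536
  d_3[4] = 33/128*3/8 + 31/192*7/16 + 65/768*9/16 + 127/256*9/16 = 3035/6144
d_3 = (1=1607/6144, 2=159/1024, 3=137/1536, 4=3035/6144)

Answer: 1607/6144 159/1024 137/1536 3035/6144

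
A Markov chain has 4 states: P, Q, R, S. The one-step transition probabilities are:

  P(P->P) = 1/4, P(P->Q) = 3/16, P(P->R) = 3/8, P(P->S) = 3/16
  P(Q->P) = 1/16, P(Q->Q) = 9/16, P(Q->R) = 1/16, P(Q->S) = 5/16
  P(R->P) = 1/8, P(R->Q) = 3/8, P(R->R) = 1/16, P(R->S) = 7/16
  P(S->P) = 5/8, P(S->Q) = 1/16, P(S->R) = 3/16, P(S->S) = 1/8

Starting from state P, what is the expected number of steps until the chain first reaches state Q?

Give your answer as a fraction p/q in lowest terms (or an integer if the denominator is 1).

Answer: 492/101

Derivation:
Let h_i = expected steps to first reach Q from state i.
Boundary: h_Q = 0.
First-step equations for the other states:
  h_P = 1 + 1/4*h_P + 3/16*h_Q + 3/8*h_R + 3/16*h_S
  h_R = 1 + 1/8*h_P + 3/8*h_Q + 1/16*h_R + 7/16*h_S
  h_S = 1 + 5/8*h_P + 1/16*h_Q + 3/16*h_R + 1/8*h_S

Substituting h_Q = 0 and rearranging gives the linear system (I - Q) h = 1:
  [3/4, -3/8, -3/16] . (h_P, h_R, h_S) = 1
  [-1/8, 15/16, -7/16] . (h_P, h_R, h_S) = 1
  [-5/8, -3/16, 7/8] . (h_P, h_R, h_S) = 1

Solving yields:
  h_P = 492/101
  h_R = 1304/303
  h_S = 560/101

Starting state is P, so the expected hitting time is h_P = 492/101.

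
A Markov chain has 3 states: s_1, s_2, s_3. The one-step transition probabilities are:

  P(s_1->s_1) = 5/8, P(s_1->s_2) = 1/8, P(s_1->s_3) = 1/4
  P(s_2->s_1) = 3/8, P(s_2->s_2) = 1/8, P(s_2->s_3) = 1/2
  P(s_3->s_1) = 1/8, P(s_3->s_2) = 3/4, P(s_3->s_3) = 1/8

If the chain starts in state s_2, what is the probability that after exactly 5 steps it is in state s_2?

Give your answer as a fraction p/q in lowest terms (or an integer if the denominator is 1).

Computing P^5 by repeated multiplication:
P^1 =
  s_1: [5/8, 1/8, 1/4]
  s_2: [3/8, 1/8, 1/2]
  s_3: [1/8, 3/4, 1/8]
P^2 =
  s_1: [15/32, 9/32, 1/4]
  s_2: [11/32, 7/16, 7/32]
  s_3: [3/8, 13/64, 27/64]
P^3 =
  s_1: [55/128, 9/32, 37/128]
  s_2: [13/32, 67/256, 85/256]
  s_3: [93/256, 199/512, 127/512]
P^4 =
  s_1: [105/256, 313/1024, 291/1024]
  s_2: [403/1024, 681/2048, 561/2048]
  s_3: [827/2048, 1147/4096, 1295/4096]
P^5 =
  s_1: [1665/4096, 2479/8192, 2383/8192]
  s_2: [3317/8192, 4853/16384, 4897/16384]
  s_3: [6503/16384, 10571/32768, 9191/32768]

(P^5)[s_2 -> s_2] = 4853/16384

Answer: 4853/16384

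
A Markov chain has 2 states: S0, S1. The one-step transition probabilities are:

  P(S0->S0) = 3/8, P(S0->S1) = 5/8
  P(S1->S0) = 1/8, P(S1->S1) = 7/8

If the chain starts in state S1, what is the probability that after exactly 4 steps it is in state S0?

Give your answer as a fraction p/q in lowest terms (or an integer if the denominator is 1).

Computing P^4 by repeated multiplication:
P^1 =
  S0: [3/8, 5/8]
  S1: [1/8, 7/8]
P^2 =
  S0: [7/32, 25/32]
  S1: [5/32, 27/32]
P^3 =
  S0: [23/128, 105/128]
  S1: [21/128, 107/128]
P^4 =
  S0: [87/512, 425/512]
  S1: [85/512, 427/512]

(P^4)[S1 -> S0] = 85/512

Answer: 85/512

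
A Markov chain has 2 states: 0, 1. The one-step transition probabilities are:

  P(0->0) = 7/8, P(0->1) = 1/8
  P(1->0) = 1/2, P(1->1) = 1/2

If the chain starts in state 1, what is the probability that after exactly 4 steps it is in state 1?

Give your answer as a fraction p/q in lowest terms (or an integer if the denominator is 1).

Answer: 221/1024

Derivation:
Computing P^4 by repeated multiplication:
P^1 =
  0: [7/8, 1/8]
  1: [1/2, 1/2]
P^2 =
  0: [53/64, 11/64]
  1: [11/16, 5/16]
P^3 =
  0: [415/512, 97/512]
  1: [97/128, 31/128]
P^4 =
  0: [3293/4096, 803/4096]
  1: [803/1024, 221/1024]

(P^4)[1 -> 1] = 221/1024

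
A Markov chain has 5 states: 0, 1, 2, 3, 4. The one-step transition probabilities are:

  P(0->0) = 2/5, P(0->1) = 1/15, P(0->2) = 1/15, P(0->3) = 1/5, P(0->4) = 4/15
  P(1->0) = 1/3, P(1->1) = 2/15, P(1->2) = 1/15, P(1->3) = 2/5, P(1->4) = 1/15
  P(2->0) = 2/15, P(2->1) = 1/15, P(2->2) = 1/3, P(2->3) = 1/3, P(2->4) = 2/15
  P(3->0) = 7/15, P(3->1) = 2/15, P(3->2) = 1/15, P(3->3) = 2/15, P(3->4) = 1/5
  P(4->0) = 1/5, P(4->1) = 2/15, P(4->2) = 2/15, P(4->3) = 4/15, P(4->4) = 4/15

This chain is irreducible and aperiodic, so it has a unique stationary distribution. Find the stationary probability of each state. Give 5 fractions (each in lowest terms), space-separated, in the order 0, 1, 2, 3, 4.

Answer: 12668/37689 1301/12563 245/2217 8827/37689 478/2217

Derivation:
The stationary distribution satisfies pi = pi * P, i.e.:
  pi_0 = 2/5*pi_0 + 1/3*pi_1 + 2/15*pi_2 + 7/15*pi_3 + 1/5*pi_4
  pi_1 = 1/15*pi_0 + 2/15*pi_1 + 1/15*pi_2 + 2/15*pi_3 + 2/15*pi_4
  pi_2 = 1/15*pi_0 + 1/15*pi_1 + 1/3*pi_2 + 1/15*pi_3 + 2/15*pi_4
  pi_3 = 1/5*pi_0 + 2/5*pi_1 + 1/3*pi_2 + 2/15*pi_3 + 4/15*pi_4
  pi_4 = 4/15*pi_0 + 1/15*pi_1 + 2/15*pi_2 + 1/5*pi_3 + 4/15*pi_4
with normalization: pi_0 + pi_1 + pi_2 + pi_3 + pi_4 = 1.

Using the first 4 balance equations plus normalization, the linear system A*pi = b is:
  [-3/5, 1/3, 2/15, 7/15, 1/5] . pi = 0
  [1/15, -13/15, 1/15, 2/15, 2/15] . pi = 0
  [1/15, 1/15, -2/3, 1/15, 2/15] . pi = 0
  [1/5, 2/5, 1/3, -13/15, 4/15] . pi = 0
  [1, 1, 1, 1, 1] . pi = 1

Solving yields:
  pi_0 = 12668/37689
  pi_1 = 1301/12563
  pi_2 = 245/2217
  pi_3 = 8827/37689
  pi_4 = 478/2217

Verification (pi * P):
  12668/37689*2/5 + 1301/12563*1/3 + 245/2217*2/15 + 8827/37689*7/15 + 478/2217*1/5 = 12668/37689 = pi_0  (ok)
  12668/37689*1/15 + 1301/12563*2/15 + 245/2217*1/15 + 8827/37689*2/15 + 478/2217*2/15 = 1301/12563 = pi_1  (ok)
  12668/37689*1/15 + 1301/12563*1/15 + 245/2217*1/3 + 8827/37689*1/15 + 478/2217*2/15 = 245/2217 = pi_2  (ok)
  12668/37689*1/5 + 1301/12563*2/5 + 245/2217*1/3 + 8827/37689*2/15 + 478/2217*4/15 = 8827/37689 = pi_3  (ok)
  12668/37689*4/15 + 1301/12563*1/15 + 245/2217*2/15 + 8827/37689*1/5 + 478/2217*4/15 = 478/2217 = pi_4  (ok)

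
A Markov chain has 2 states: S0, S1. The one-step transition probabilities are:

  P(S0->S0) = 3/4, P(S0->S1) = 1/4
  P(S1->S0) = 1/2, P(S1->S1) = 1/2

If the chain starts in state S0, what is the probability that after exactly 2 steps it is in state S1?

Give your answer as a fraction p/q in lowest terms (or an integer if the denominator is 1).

Answer: 5/16

Derivation:
Computing P^2 by repeated multiplication:
P^1 =
  S0: [3/4, 1/4]
  S1: [1/2, 1/2]
P^2 =
  S0: [11/16, 5/16]
  S1: [5/8, 3/8]

(P^2)[S0 -> S1] = 5/16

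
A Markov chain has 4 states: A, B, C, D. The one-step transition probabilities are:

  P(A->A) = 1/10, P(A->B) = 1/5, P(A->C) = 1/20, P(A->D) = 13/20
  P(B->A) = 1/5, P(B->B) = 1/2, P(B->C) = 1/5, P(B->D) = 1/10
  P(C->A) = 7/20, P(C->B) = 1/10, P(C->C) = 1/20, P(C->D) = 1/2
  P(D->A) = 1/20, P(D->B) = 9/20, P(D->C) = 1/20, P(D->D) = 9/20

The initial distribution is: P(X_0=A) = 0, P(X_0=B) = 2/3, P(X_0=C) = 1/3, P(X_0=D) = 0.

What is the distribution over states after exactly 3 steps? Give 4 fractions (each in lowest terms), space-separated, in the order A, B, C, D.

Propagating the distribution step by step (d_{t+1} = d_t * P):
d_0 = (A=0, B=2/3, C=1/3, D=0)
  d_1[A] = 0*1/10 + 2/3*1/5 + 1/3*7/20 + 0*1/20 = 1/4
  d_1[B] = 0*1/5 + 2/3*1/2 + 1/3*1/10 + 0*9/20 = 11/30
  d_1[C] = 0*1/20 + 2/3*1/5 + 1/3*1/20 + 0*1/20 = 3/20
  d_1[D] = 0*13/20 + 2/3*1/10 + 1/3*1/2 + 0*9/20 = 7/30
d_1 = (A=1/4, B=11/30, C=3/20, D=7/30)
  d_2[A] = 1/4*1/10 + 11/30*1/5 + 3/20*7/20 + 7/30*1/20 = 13/80
  d_2[B] = 1/4*1/5 + 11/30*1/2 + 3/20*1/10 + 7/30*9/20 = 53/150
  d_2[C] = 1/4*1/20 + 11/30*1/5 + 3/20*1/20 + 7/30*1/20 = 21/200
  d_2[D] = 1/4*13/20 + 11/30*1/10 + 3/20*1/2 + 7/30*9/20 = 91/240
d_2 = (A=13/80, B=53/150, C=21/200, D=91/240)
  d_3[A] = 13/80*1/10 + 53/150*1/5 + 21/200*7/20 + 91/240*1/20 = 1141/8000
  d_3[B] = 13/80*1/5 + 53/150*1/2 + 21/200*1/10 + 91/240*9/20 = 9367/24000
  d_3[C] = 13/80*1/20 + 53/150*1/5 + 21/200*1/20 + 91/240*1/20 = 103/1000
  d_3[D] = 13/80*13/20 + 53/150*1/10 + 21/200*1/2 + 91/240*9/20 = 4369/12000
d_3 = (A=1141/8000, B=9367/24000, C=103/1000, D=4369/12000)

Answer: 1141/8000 9367/24000 103/1000 4369/12000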